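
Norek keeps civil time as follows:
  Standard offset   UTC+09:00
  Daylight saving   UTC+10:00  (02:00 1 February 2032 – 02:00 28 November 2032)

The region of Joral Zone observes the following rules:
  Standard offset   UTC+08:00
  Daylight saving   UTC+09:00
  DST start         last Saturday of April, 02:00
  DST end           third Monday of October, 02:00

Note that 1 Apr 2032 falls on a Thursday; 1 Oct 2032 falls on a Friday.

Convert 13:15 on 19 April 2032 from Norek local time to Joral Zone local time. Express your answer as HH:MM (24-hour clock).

Daylight saving runs 1 February – 28 November; 19 April 2032 is inside that window, so Norek is at UTC+10:00.
13:15 Norek − 10h = 03:15 UTC.
1 April 2032 is a Thursday, so Saturdays fall on 3, 10, 17, 24; the last is April 24.
1 October 2032 is a Friday, so the first Monday is October 4 and the third is October 18.
At the standard offset (UTC+08:00), 03:15 UTC + 8h = 11:15 Joral Zone standard time.
The standard-time date in Joral Zone, 19 April 2032, does not fall between 24 April and 18 October, so daylight saving is not in effect and Joral Zone is at UTC+08:00.
03:15 UTC + 8h = 11:15 Joral Zone.

11:15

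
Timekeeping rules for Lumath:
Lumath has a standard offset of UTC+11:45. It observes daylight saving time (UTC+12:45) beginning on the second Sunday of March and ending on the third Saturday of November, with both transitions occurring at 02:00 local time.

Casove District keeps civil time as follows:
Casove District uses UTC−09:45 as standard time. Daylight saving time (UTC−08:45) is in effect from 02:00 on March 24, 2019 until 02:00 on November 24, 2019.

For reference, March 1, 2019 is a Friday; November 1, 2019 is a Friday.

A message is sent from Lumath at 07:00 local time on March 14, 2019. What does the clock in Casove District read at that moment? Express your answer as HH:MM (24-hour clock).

08:30

1 March 2019 is a Friday, so the first Sunday is March 3 and the second is March 10.
1 November 2019 is a Friday, so the first Saturday is November 2 and the third is November 16.
March 14, 2019 lies within the daylight-saving period (10 March – 16 November), so Lumath is on daylight time, UTC+12:45.
07:00 Lumath − 12h45m = 18:15 UTC (rolling into the previous day, 13 March 2019).
At the standard offset (UTC−09:45), 18:15 UTC − 9h45m = 08:30 Casove District standard time.
The standard-time date in Casove District, March 13, 2019, is outside the daylight-saving period (24 March – 24 November), so Casove District is on standard time, UTC−09:45.
18:15 UTC − 9h45m = 08:30 Casove District.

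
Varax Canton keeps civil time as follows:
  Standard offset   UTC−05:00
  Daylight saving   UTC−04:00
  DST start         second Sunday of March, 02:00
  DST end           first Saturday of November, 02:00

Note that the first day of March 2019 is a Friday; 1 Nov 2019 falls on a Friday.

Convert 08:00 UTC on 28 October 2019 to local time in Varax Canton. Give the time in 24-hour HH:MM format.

04:00

1 March 2019 is a Friday, so the first Sunday is March 3 and the second is March 10.
1 November 2019 is a Friday, so the first Saturday is November 2.
At the standard offset (UTC−05:00), 08:00 UTC − 5h = 03:00 Varax Canton standard time.
The standard-time date in Varax Canton, 28 October 2019, falls between 10 March and 2 November, so daylight saving is in effect and Varax Canton is at UTC−04:00.
08:00 UTC − 4h = 04:00 local.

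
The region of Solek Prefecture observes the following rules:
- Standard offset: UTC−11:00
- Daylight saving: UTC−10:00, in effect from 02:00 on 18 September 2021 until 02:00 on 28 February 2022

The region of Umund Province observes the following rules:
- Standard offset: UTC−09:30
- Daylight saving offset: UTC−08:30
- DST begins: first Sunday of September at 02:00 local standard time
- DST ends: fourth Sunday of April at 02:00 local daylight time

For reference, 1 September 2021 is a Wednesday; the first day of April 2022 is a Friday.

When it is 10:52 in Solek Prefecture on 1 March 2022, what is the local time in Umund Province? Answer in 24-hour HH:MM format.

13:22

Daylight saving runs 18 September 2021 – 28 February 2022; 1 March 2022 is outside that window, so Solek Prefecture is on standard time at UTC−11:00.
10:52 Solek Prefecture + 11h = 21:52 UTC.
1 September 2021 is a Wednesday, so the first Sunday is September 5.
1 April 2022 is a Friday, so the first Sunday is April 3 and the fourth is April 24.
At the standard offset (UTC−09:30), 21:52 UTC − 9h30m = 12:22 Umund Province standard time.
The standard-time date in Umund Province, 1 March 2022, falls between 5 September 2021 and 24 April 2022, so daylight saving is in effect and Umund Province is at UTC−08:30.
21:52 UTC − 8h30m = 13:22 Umund Province.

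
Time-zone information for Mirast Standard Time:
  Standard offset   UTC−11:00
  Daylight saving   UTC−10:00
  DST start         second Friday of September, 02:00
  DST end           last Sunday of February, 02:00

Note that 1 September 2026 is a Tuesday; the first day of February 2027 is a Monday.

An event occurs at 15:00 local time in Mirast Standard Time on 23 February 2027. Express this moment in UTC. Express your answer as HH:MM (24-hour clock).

01:00

1 September 2026 is a Tuesday, so the first Friday is September 4 and the second is September 11.
1 February 2027 is a Monday, so Sundays fall on 7, 14, 21, 28; the last is February 28.
Daylight saving runs 11 September 2026 – 28 February 2027; 23 February 2027 is inside that window, so Mirast Standard Time is at UTC−10:00.
15:00 local + 10h = 01:00 UTC (rolling into the next day, 24 February 2027).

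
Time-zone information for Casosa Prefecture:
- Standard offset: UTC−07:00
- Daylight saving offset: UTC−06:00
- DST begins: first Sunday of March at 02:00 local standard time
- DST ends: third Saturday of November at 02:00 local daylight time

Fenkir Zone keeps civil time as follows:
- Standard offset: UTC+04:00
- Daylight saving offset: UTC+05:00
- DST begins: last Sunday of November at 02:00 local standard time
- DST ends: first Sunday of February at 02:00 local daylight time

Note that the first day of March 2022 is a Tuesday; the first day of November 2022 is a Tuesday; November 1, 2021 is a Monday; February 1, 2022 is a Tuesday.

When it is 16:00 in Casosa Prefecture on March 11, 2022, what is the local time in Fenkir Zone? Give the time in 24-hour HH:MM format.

02:00

1 March 2022 is a Tuesday, so the first Sunday is March 6.
1 November 2022 is a Tuesday, so the first Saturday is November 5 and the third is November 19.
March 11, 2022 lies within the daylight-saving period (6 March – 19 November), so Casosa Prefecture is on daylight time, UTC−06:00.
16:00 Casosa Prefecture + 6h = 22:00 UTC.
1 November 2021 is a Monday, so Sundays fall on 7, 14, 21, 28; the last is November 28.
1 February 2022 is a Tuesday, so the first Sunday is February 6.
At the standard offset (UTC+04:00), 22:00 UTC + 4h = 02:00 Fenkir Zone standard time (rolling into the next day, 12 March 2022).
The standard-time date in Fenkir Zone, March 12, 2022, does not fall between 28 November 2021 and 6 February 2022, so daylight saving is not in effect and Fenkir Zone is at UTC+04:00.
22:00 UTC + 4h = 02:00 Fenkir Zone (rolling into the next day, 12 March 2022).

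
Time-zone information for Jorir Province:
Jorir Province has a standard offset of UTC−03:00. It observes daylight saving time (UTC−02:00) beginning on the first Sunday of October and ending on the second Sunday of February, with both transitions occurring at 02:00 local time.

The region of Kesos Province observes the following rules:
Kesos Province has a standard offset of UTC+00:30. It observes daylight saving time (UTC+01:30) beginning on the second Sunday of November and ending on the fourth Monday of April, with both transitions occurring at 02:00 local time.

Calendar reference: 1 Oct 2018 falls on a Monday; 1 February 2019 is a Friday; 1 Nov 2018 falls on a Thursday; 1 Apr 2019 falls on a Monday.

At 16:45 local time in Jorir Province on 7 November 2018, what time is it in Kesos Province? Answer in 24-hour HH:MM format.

19:15

1 October 2018 is a Monday, so the first Sunday is October 7.
1 February 2019 is a Friday, so the first Sunday is February 3 and the second is February 10.
7 November 2018 falls between 7 October 2018 and 10 February 2019, so daylight saving is in effect and Jorir Province is at UTC−02:00.
16:45 Jorir Province + 2h = 18:45 UTC.
1 November 2018 is a Thursday, so the first Sunday is November 4 and the second is November 11.
1 April 2019 is a Monday, so the first Monday is April 1 and the fourth is April 22.
At the standard offset (UTC+00:30), 18:45 UTC + 0h30m = 19:15 Kesos Province standard time.
The standard-time date in Kesos Province, 7 November 2018, is outside the daylight-saving period (11 November 2018 – 22 April 2019), so Kesos Province is on standard time, UTC+00:30.
18:45 UTC + 0h30m = 19:15 Kesos Province.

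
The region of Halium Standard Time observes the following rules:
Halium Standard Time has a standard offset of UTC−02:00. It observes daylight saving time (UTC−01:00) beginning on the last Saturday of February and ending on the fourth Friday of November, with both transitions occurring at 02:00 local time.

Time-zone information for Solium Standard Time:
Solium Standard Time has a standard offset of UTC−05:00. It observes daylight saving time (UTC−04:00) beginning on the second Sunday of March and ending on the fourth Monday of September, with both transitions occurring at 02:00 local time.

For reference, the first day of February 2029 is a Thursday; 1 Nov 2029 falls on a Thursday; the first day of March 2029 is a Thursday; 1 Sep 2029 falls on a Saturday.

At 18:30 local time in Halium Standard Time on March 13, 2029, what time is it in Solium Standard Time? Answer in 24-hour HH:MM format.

15:30

1 February 2029 is a Thursday, so Saturdays fall on 3, 10, 17, 24; the last is February 24.
1 November 2029 is a Thursday, so the first Friday is November 2 and the fourth is November 23.
Daylight saving runs 24 February – 23 November; March 13, 2029 is inside that window, so Halium Standard Time is at UTC−01:00.
18:30 Halium Standard Time + 1h = 19:30 UTC.
1 March 2029 is a Thursday, so the first Sunday is March 4 and the second is March 11.
1 September 2029 is a Saturday, so the first Monday is September 3 and the fourth is September 24.
At the standard offset (UTC−05:00), 19:30 UTC − 5h = 14:30 Solium Standard Time standard time.
The standard-time date in Solium Standard Time, March 13, 2029, falls between 11 March and 24 September, so daylight saving is in effect and Solium Standard Time is at UTC−04:00.
19:30 UTC − 4h = 15:30 Solium Standard Time.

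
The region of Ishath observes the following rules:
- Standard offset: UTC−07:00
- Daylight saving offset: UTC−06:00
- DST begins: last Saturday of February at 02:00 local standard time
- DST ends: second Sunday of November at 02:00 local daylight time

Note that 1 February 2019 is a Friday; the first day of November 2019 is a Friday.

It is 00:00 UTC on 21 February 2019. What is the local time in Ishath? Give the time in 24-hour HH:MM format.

17:00

1 February 2019 is a Friday, so Saturdays fall on 2, 9, 16, 23; the last is February 23.
1 November 2019 is a Friday, so the first Sunday is November 3 and the second is November 10.
At the standard offset (UTC−07:00), 00:00 UTC − 7h = 17:00 Ishath standard time (rolling into the previous day, 20 February 2019).
The standard-time date in Ishath, 20 February 2019, does not fall between 23 February and 10 November, so daylight saving is not in effect and Ishath is at UTC−07:00.
00:00 UTC − 7h = 17:00 local (rolling into the previous day, 20 February 2019).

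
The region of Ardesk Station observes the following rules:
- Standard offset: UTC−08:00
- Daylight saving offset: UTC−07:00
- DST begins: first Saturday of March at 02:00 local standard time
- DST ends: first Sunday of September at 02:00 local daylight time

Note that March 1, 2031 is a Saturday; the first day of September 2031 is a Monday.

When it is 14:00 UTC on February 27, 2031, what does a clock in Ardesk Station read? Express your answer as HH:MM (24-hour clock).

06:00

1 March 2031 is a Saturday, so the first Saturday is March 1.
1 September 2031 is a Monday, so the first Sunday is September 7.
At the standard offset (UTC−08:00), 14:00 UTC − 8h = 06:00 Ardesk Station standard time.
Daylight saving runs 1 March – 7 September; the standard-time date in Ardesk Station, February 27, 2031, is outside that window, so Ardesk Station is on standard time at UTC−08:00.
14:00 UTC − 8h = 06:00 local.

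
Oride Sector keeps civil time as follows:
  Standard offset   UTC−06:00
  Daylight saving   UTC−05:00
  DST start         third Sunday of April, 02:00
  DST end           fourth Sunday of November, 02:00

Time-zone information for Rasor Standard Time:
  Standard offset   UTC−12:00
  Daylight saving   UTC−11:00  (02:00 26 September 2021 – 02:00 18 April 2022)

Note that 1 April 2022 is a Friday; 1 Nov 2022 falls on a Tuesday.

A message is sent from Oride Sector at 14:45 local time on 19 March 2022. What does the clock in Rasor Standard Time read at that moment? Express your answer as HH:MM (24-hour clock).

1 April 2022 is a Friday, so the first Sunday is April 3 and the third is April 17.
1 November 2022 is a Tuesday, so the first Sunday is November 6 and the fourth is November 27.
19 March 2022 is outside the daylight-saving period (17 April – 27 November), so Oride Sector is on standard time, UTC−06:00.
14:45 Oride Sector + 6h = 20:45 UTC.
At the standard offset (UTC−12:00), 20:45 UTC − 12h = 08:45 Rasor Standard Time standard time.
The standard-time date in Rasor Standard Time, 19 March 2022, falls between 26 September 2021 and 18 April 2022, so daylight saving is in effect and Rasor Standard Time is at UTC−11:00.
20:45 UTC − 11h = 09:45 Rasor Standard Time.

09:45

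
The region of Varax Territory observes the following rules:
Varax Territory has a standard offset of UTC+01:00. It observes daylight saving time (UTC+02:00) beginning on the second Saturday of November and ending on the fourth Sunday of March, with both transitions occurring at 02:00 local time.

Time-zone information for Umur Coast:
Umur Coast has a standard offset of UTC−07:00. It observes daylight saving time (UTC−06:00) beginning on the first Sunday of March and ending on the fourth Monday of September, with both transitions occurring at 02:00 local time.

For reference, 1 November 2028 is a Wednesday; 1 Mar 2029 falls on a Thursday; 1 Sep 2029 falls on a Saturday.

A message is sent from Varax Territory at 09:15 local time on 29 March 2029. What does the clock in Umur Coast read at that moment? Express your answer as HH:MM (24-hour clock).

1 November 2028 is a Wednesday, so the first Saturday is November 4 and the second is November 11.
1 March 2029 is a Thursday, so the first Sunday is March 4 and the fourth is March 25.
29 March 2029 is outside the daylight-saving period (11 November 2028 – 25 March 2029), so Varax Territory is on standard time, UTC+01:00.
09:15 Varax Territory − 1h = 08:15 UTC.
1 March 2029 is a Thursday, so the first Sunday is March 4.
1 September 2029 is a Saturday, so the first Monday is September 3 and the fourth is September 24.
At the standard offset (UTC−07:00), 08:15 UTC − 7h = 01:15 Umur Coast standard time.
Daylight saving runs 4 March – 24 September; the standard-time date in Umur Coast, 29 March 2029, is inside that window, so Umur Coast is at UTC−06:00.
08:15 UTC − 6h = 02:15 Umur Coast.

02:15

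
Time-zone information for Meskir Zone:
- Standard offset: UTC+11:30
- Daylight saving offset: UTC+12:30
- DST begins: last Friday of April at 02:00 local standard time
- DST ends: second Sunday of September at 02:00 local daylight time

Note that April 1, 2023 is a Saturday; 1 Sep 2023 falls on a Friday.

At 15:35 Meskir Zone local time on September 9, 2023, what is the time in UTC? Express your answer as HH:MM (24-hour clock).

03:05

1 April 2023 is a Saturday, so Fridays fall on 7, 14, 21, 28; the last is April 28.
1 September 2023 is a Friday, so the first Sunday is September 3 and the second is September 10.
Daylight saving runs 28 April – 10 September; September 9, 2023 is inside that window, so Meskir Zone is at UTC+12:30.
15:35 local − 12h30m = 03:05 UTC.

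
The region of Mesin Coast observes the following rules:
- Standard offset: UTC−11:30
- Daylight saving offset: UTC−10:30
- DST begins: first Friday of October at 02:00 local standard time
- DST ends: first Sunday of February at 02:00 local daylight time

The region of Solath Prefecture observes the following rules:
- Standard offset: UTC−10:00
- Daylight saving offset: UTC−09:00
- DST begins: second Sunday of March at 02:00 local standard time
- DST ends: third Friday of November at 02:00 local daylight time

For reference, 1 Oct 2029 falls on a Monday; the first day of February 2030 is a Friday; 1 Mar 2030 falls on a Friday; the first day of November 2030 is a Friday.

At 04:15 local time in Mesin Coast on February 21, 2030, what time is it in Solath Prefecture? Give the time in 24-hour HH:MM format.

05:45

1 October 2029 is a Monday, so the first Friday is October 5.
1 February 2030 is a Friday, so the first Sunday is February 3.
Daylight saving runs 5 October 2029 – 3 February 2030; February 21, 2030 is outside that window, so Mesin Coast is on standard time at UTC−11:30.
04:15 Mesin Coast + 11h30m = 15:45 UTC.
1 March 2030 is a Friday, so the first Sunday is March 3 and the second is March 10.
1 November 2030 is a Friday, so the first Friday is November 1 and the third is November 15.
At the standard offset (UTC−10:00), 15:45 UTC − 10h = 05:45 Solath Prefecture standard time.
The standard-time date in Solath Prefecture, February 21, 2030, does not fall between 10 March and 15 November, so daylight saving is not in effect and Solath Prefecture is at UTC−10:00.
15:45 UTC − 10h = 05:45 Solath Prefecture.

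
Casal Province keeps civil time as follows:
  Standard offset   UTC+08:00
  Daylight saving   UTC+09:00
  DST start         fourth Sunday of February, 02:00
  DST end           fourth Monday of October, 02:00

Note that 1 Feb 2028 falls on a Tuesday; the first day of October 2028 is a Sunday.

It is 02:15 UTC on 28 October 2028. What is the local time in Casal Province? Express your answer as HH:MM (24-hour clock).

1 February 2028 is a Tuesday, so the first Sunday is February 6 and the fourth is February 27.
1 October 2028 is a Sunday, so the first Monday is October 2 and the fourth is October 23.
At the standard offset (UTC+08:00), 02:15 UTC + 8h = 10:15 Casal Province standard time.
The standard-time date in Casal Province, 28 October 2028, does not fall between 27 February and 23 October, so daylight saving is not in effect and Casal Province is at UTC+08:00.
02:15 UTC + 8h = 10:15 local.

10:15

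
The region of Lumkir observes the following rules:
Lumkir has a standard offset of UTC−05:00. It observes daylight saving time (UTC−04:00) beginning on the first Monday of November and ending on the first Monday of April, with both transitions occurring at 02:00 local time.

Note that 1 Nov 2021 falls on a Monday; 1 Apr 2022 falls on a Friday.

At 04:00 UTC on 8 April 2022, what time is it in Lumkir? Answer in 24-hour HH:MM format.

1 November 2021 is a Monday, so the first Monday is November 1.
1 April 2022 is a Friday, so the first Monday is April 4.
At the standard offset (UTC−05:00), 04:00 UTC − 5h = 23:00 Lumkir standard time (rolling into the previous day, 7 April 2022).
The standard-time date in Lumkir, 7 April 2022, does not fall between 1 November 2021 and 4 April 2022, so daylight saving is not in effect and Lumkir is at UTC−05:00.
04:00 UTC − 5h = 23:00 local (rolling into the previous day, 7 April 2022).

23:00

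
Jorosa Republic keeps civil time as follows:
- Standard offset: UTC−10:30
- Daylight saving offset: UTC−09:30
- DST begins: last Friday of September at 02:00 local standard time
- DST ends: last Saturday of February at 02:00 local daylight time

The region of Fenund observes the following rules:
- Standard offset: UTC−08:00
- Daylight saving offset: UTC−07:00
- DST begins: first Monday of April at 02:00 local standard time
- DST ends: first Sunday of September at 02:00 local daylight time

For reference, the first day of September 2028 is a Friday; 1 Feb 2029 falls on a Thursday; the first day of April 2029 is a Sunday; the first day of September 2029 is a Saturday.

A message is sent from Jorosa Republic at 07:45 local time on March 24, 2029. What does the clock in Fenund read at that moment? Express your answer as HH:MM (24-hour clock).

1 September 2028 is a Friday, so Fridays fall on 1, 8, 15, 22, 29; the last is September 29.
1 February 2029 is a Thursday, so Saturdays fall on 3, 10, 17, 24; the last is February 24.
Daylight saving runs 29 September 2028 – 24 February 2029; March 24, 2029 is outside that window, so Jorosa Republic is on standard time at UTC−10:30.
07:45 Jorosa Republic + 10h30m = 18:15 UTC.
1 April 2029 is a Sunday, so the first Monday is April 2.
1 September 2029 is a Saturday, so the first Sunday is September 2.
At the standard offset (UTC−08:00), 18:15 UTC − 8h = 10:15 Fenund standard time.
The standard-time date in Fenund, March 24, 2029, is outside the daylight-saving period (2 April – 2 September), so Fenund is on standard time, UTC−08:00.
18:15 UTC − 8h = 10:15 Fenund.

10:15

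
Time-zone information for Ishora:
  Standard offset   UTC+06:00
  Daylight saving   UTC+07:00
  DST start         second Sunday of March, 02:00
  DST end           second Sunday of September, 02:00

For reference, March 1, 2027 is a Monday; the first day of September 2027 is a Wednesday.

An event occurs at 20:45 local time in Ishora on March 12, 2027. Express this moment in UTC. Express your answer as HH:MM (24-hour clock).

1 March 2027 is a Monday, so the first Sunday is March 7 and the second is March 14.
1 September 2027 is a Wednesday, so the first Sunday is September 5 and the second is September 12.
March 12, 2027 does not fall between 14 March and 12 September, so daylight saving is not in effect and Ishora is at UTC+06:00.
20:45 local − 6h = 14:45 UTC.

14:45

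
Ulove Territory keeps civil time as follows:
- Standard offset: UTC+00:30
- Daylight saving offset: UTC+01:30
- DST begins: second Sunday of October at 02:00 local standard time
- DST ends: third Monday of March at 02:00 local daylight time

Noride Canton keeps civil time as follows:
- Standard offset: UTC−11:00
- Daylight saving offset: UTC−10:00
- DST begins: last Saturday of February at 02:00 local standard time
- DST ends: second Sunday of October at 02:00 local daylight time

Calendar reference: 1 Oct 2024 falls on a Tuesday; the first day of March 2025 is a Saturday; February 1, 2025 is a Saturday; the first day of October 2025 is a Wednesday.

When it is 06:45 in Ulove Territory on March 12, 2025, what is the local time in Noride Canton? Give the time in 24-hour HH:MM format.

1 October 2024 is a Tuesday, so the first Sunday is October 6 and the second is October 13.
1 March 2025 is a Saturday, so the first Monday is March 3 and the third is March 17.
March 12, 2025 falls between 13 October 2024 and 17 March 2025, so daylight saving is in effect and Ulove Territory is at UTC+01:30.
06:45 Ulove Territory − 1h30m = 05:15 UTC.
1 February 2025 is a Saturday, so Saturdays fall on 1, 8, 15, 22; the last is February 22.
1 October 2025 is a Wednesday, so the first Sunday is October 5 and the second is October 12.
At the standard offset (UTC−11:00), 05:15 UTC − 11h = 18:15 Noride Canton standard time (rolling into the previous day, 11 March 2025).
The standard-time date in Noride Canton, March 11, 2025, lies within the daylight-saving period (22 February – 12 October), so Noride Canton is on daylight time, UTC−10:00.
05:15 UTC − 10h = 19:15 Noride Canton (rolling into the previous day, 11 March 2025).

19:15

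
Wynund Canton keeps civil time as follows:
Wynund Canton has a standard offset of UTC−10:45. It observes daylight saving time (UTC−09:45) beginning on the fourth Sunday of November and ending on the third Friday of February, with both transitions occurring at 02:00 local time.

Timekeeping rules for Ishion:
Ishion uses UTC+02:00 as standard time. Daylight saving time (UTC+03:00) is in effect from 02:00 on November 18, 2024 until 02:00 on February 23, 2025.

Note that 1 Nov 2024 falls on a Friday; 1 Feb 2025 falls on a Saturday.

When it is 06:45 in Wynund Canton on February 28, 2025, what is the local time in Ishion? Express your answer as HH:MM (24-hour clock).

1 November 2024 is a Friday, so the first Sunday is November 3 and the fourth is November 24.
1 February 2025 is a Saturday, so the first Friday is February 7 and the third is February 21.
February 28, 2025 is outside the daylight-saving period (24 November 2024 – 21 February 2025), so Wynund Canton is on standard time, UTC−10:45.
06:45 Wynund Canton + 10h45m = 17:30 UTC.
At the standard offset (UTC+02:00), 17:30 UTC + 2h = 19:30 Ishion standard time.
The standard-time date in Ishion, February 28, 2025, does not fall between 18 November 2024 and 23 February 2025, so daylight saving is not in effect and Ishion is at UTC+02:00.
17:30 UTC + 2h = 19:30 Ishion.

19:30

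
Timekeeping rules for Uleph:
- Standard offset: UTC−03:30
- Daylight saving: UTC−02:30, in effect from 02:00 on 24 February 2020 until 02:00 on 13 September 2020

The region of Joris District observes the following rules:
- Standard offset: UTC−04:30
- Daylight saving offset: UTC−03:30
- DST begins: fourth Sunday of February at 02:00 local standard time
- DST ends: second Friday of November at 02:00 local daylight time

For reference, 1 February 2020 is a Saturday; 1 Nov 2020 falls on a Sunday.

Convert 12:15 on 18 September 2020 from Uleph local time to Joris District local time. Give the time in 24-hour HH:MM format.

12:15

Daylight saving runs 24 February – 13 September; 18 September 2020 is outside that window, so Uleph is on standard time at UTC−03:30.
12:15 Uleph + 3h30m = 15:45 UTC.
1 February 2020 is a Saturday, so the first Sunday is February 2 and the fourth is February 23.
1 November 2020 is a Sunday, so the first Friday is November 6 and the second is November 13.
At the standard offset (UTC−04:30), 15:45 UTC − 4h30m = 11:15 Joris District standard time.
The standard-time date in Joris District, 18 September 2020, lies within the daylight-saving period (23 February – 13 November), so Joris District is on daylight time, UTC−03:30.
15:45 UTC − 3h30m = 12:15 Joris District.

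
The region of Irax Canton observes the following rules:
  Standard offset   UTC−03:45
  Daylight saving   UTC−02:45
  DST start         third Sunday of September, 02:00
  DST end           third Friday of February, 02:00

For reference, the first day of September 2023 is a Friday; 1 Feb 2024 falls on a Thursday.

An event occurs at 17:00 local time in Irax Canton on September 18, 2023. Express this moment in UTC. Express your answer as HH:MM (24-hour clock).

19:45

1 September 2023 is a Friday, so the first Sunday is September 3 and the third is September 17.
1 February 2024 is a Thursday, so the first Friday is February 2 and the third is February 16.
Daylight saving runs 17 September 2023 – 16 February 2024; September 18, 2023 is inside that window, so Irax Canton is at UTC−02:45.
17:00 local + 2h45m = 19:45 UTC.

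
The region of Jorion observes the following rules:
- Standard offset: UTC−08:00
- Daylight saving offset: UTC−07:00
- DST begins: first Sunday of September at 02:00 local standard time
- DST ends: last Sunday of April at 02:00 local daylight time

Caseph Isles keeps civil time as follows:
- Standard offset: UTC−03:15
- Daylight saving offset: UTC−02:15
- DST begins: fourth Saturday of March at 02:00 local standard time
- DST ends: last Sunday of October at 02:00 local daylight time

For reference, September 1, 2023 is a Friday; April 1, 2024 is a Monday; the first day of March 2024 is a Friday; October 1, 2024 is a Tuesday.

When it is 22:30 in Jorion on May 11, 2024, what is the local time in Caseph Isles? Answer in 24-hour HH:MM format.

1 September 2023 is a Friday, so the first Sunday is September 3.
1 April 2024 is a Monday, so Sundays fall on 7, 14, 21, 28; the last is April 28.
May 11, 2024 is outside the daylight-saving period (3 September 2023 – 28 April 2024), so Jorion is on standard time, UTC−08:00.
22:30 Jorion + 8h = 06:30 UTC (rolling into the next day, 12 May 2024).
1 March 2024 is a Friday, so the first Saturday is March 2 and the fourth is March 23.
1 October 2024 is a Tuesday, so Sundays fall on 6, 13, 20, 27; the last is October 27.
At the standard offset (UTC−03:15), 06:30 UTC − 3h15m = 03:15 Caseph Isles standard time.
The standard-time date in Caseph Isles, May 12, 2024, lies within the daylight-saving period (23 March – 27 October), so Caseph Isles is on daylight time, UTC−02:15.
06:30 UTC − 2h15m = 04:15 Caseph Isles.

04:15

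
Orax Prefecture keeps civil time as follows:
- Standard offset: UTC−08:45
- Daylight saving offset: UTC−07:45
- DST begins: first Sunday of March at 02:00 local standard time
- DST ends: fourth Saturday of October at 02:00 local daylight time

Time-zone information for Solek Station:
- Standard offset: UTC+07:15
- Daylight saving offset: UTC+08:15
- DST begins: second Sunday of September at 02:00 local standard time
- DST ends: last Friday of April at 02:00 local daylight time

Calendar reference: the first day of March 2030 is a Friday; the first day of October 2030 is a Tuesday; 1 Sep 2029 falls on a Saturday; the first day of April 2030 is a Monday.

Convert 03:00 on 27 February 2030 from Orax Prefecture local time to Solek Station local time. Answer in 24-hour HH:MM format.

1 March 2030 is a Friday, so the first Sunday is March 3.
1 October 2030 is a Tuesday, so the first Saturday is October 5 and the fourth is October 26.
Daylight saving runs 3 March – 26 October; 27 February 2030 is outside that window, so Orax Prefecture is on standard time at UTC−08:45.
03:00 Orax Prefecture + 8h45m = 11:45 UTC.
1 September 2029 is a Saturday, so the first Sunday is September 2 and the second is September 9.
1 April 2030 is a Monday, so Fridays fall on 5, 12, 19, 26; the last is April 26.
At the standard offset (UTC+07:15), 11:45 UTC + 7h15m = 19:00 Solek Station standard time.
Daylight saving runs 9 September 2029 – 26 April 2030; the standard-time date in Solek Station, 27 February 2030, is inside that window, so Solek Station is at UTC+08:15.
11:45 UTC + 8h15m = 20:00 Solek Station.

20:00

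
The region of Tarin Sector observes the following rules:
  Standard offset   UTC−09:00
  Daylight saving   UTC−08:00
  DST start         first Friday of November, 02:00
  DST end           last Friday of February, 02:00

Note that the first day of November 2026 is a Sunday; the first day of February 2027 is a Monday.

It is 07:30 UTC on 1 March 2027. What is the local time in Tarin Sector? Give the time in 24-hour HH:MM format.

22:30

1 November 2026 is a Sunday, so the first Friday is November 6.
1 February 2027 is a Monday, so Fridays fall on 5, 12, 19, 26; the last is February 26.
At the standard offset (UTC−09:00), 07:30 UTC − 9h = 22:30 Tarin Sector standard time (rolling into the previous day, 28 February 2027).
The standard-time date in Tarin Sector, 28 February 2027, is outside the daylight-saving period (6 November 2026 – 26 February 2027), so Tarin Sector is on standard time, UTC−09:00.
07:30 UTC − 9h = 22:30 local (rolling into the previous day, 28 February 2027).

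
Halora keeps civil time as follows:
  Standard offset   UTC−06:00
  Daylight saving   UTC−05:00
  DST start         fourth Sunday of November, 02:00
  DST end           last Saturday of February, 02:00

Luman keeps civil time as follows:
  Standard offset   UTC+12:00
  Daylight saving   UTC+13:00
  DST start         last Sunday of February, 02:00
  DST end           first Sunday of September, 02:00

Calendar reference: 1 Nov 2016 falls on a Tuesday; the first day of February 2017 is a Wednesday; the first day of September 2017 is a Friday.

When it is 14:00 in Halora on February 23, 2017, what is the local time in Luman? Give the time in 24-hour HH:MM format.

07:00

1 November 2016 is a Tuesday, so the first Sunday is November 6 and the fourth is November 27.
1 February 2017 is a Wednesday, so Saturdays fall on 4, 11, 18, 25; the last is February 25.
February 23, 2017 lies within the daylight-saving period (27 November 2016 – 25 February 2017), so Halora is on daylight time, UTC−05:00.
14:00 Halora + 5h = 19:00 UTC.
1 February 2017 is a Wednesday, so Sundays fall on 5, 12, 19, 26; the last is February 26.
1 September 2017 is a Friday, so the first Sunday is September 3.
At the standard offset (UTC+12:00), 19:00 UTC + 12h = 07:00 Luman standard time (rolling into the next day, 24 February 2017).
Daylight saving runs 26 February – 3 September; the standard-time date in Luman, February 24, 2017, is outside that window, so Luman is on standard time at UTC+12:00.
19:00 UTC + 12h = 07:00 Luman (rolling into the next day, 24 February 2017).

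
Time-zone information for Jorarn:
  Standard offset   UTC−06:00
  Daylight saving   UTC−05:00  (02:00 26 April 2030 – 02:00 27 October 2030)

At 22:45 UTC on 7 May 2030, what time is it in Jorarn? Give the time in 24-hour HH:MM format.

17:45

At the standard offset (UTC−06:00), 22:45 UTC − 6h = 16:45 Jorarn standard time.
The standard-time date in Jorarn, 7 May 2030, falls between 26 April and 27 October, so daylight saving is in effect and Jorarn is at UTC−05:00.
22:45 UTC − 5h = 17:45 local.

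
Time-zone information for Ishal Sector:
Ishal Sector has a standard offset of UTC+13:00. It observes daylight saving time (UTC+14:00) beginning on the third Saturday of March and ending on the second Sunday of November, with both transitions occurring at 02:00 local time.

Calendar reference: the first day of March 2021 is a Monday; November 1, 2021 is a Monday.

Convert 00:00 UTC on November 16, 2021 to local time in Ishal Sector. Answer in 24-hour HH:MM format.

1 March 2021 is a Monday, so the first Saturday is March 6 and the third is March 20.
1 November 2021 is a Monday, so the first Sunday is November 7 and the second is November 14.
At the standard offset (UTC+13:00), 00:00 UTC + 13h = 13:00 Ishal Sector standard time.
The standard-time date in Ishal Sector, November 16, 2021, is outside the daylight-saving period (20 March – 14 November), so Ishal Sector is on standard time, UTC+13:00.
00:00 UTC + 13h = 13:00 local.

13:00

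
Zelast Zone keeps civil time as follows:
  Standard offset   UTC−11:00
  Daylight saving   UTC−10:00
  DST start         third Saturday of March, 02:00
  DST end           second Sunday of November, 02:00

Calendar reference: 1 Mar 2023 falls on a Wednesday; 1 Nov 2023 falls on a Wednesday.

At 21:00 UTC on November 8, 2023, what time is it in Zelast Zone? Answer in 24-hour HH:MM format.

1 March 2023 is a Wednesday, so the first Saturday is March 4 and the third is March 18.
1 November 2023 is a Wednesday, so the first Sunday is November 5 and the second is November 12.
At the standard offset (UTC−11:00), 21:00 UTC − 11h = 10:00 Zelast Zone standard time.
Daylight saving runs 18 March – 12 November; the standard-time date in Zelast Zone, November 8, 2023, is inside that window, so Zelast Zone is at UTC−10:00.
21:00 UTC − 10h = 11:00 local.

11:00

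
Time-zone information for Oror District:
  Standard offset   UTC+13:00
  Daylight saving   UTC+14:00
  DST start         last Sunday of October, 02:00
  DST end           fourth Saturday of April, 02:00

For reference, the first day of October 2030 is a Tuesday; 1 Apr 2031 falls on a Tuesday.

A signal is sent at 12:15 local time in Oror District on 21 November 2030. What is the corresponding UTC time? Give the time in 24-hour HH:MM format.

22:15

1 October 2030 is a Tuesday, so Sundays fall on 6, 13, 20, 27; the last is October 27.
1 April 2031 is a Tuesday, so the first Saturday is April 5 and the fourth is April 26.
21 November 2030 lies within the daylight-saving period (27 October 2030 – 26 April 2031), so Oror District is on daylight time, UTC+14:00.
12:15 local − 14h = 22:15 UTC (rolling into the previous day, 20 November 2030).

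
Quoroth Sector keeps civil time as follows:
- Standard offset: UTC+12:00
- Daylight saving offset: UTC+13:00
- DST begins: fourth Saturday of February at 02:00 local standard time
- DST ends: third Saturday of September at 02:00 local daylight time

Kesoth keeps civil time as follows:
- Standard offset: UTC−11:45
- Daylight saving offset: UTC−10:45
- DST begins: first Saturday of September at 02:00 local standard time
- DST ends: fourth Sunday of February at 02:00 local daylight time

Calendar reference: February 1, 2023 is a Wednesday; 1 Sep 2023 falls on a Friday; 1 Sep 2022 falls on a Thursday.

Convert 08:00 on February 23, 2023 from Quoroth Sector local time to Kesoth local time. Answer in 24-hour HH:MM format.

1 February 2023 is a Wednesday, so the first Saturday is February 4 and the fourth is February 25.
1 September 2023 is a Friday, so the first Saturday is September 2 and the third is September 16.
Daylight saving runs 25 February – 16 September; February 23, 2023 is outside that window, so Quoroth Sector is on standard time at UTC+12:00.
08:00 Quoroth Sector − 12h = 20:00 UTC (rolling into the previous day, 22 February 2023).
1 September 2022 is a Thursday, so the first Saturday is September 3.
1 February 2023 is a Wednesday, so the first Sunday is February 5 and the fourth is February 26.
At the standard offset (UTC−11:45), 20:00 UTC − 11h45m = 08:15 Kesoth standard time.
Daylight saving runs 3 September 2022 – 26 February 2023; the standard-time date in Kesoth, February 22, 2023, is inside that window, so Kesoth is at UTC−10:45.
20:00 UTC − 10h45m = 09:15 Kesoth.

09:15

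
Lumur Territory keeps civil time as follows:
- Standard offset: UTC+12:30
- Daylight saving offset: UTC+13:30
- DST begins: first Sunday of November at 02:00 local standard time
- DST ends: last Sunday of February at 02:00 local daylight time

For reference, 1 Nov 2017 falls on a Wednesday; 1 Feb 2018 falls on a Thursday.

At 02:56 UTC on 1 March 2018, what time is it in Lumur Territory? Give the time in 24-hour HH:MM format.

15:26

1 November 2017 is a Wednesday, so the first Sunday is November 5.
1 February 2018 is a Thursday, so Sundays fall on 4, 11, 18, 25; the last is February 25.
At the standard offset (UTC+12:30), 02:56 UTC + 12h30m = 15:26 Lumur Territory standard time.
Daylight saving runs 5 November 2017 – 25 February 2018; the standard-time date in Lumur Territory, 1 March 2018, is outside that window, so Lumur Territory is on standard time at UTC+12:30.
02:56 UTC + 12h30m = 15:26 local.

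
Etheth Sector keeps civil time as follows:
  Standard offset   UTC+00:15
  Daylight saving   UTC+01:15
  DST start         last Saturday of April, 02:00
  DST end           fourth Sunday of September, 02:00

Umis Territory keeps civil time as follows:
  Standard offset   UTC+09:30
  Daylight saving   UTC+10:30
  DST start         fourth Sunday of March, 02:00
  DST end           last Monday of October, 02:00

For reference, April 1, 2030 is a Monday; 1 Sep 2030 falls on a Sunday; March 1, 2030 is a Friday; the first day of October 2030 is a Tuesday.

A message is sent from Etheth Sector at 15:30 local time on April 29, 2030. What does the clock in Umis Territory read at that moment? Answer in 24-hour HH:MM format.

00:45

1 April 2030 is a Monday, so Saturdays fall on 6, 13, 20, 27; the last is April 27.
1 September 2030 is a Sunday, so the first Sunday is September 1 and the fourth is September 22.
Daylight saving runs 27 April – 22 September; April 29, 2030 is inside that window, so Etheth Sector is at UTC+01:15.
15:30 Etheth Sector − 1h15m = 14:15 UTC.
1 March 2030 is a Friday, so the first Sunday is March 3 and the fourth is March 24.
1 October 2030 is a Tuesday, so Mondays fall on 7, 14, 21, 28; the last is October 28.
At the standard offset (UTC+09:30), 14:15 UTC + 9h30m = 23:45 Umis Territory standard time.
The standard-time date in Umis Territory, April 29, 2030, falls between 24 March and 28 October, so daylight saving is in effect and Umis Territory is at UTC+10:30.
14:15 UTC + 10h30m = 00:45 Umis Territory (rolling into the next day, 30 April 2030).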